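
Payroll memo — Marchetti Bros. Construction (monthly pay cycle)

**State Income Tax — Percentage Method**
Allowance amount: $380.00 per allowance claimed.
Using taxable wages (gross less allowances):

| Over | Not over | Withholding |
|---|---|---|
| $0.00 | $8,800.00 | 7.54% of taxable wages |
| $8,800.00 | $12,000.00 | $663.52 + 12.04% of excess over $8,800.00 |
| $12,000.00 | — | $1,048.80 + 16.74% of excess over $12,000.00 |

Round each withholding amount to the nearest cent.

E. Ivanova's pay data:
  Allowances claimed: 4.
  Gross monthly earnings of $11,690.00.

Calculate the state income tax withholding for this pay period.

State Income Tax: taxable = $11,690.00 − 4×$380.00 = $10,170.00
  $663.52 + 12.04% × ($10,170.00 − $8,800.00) = $663.52 + 12.04% × $1,370.00 = $828.47

$828.47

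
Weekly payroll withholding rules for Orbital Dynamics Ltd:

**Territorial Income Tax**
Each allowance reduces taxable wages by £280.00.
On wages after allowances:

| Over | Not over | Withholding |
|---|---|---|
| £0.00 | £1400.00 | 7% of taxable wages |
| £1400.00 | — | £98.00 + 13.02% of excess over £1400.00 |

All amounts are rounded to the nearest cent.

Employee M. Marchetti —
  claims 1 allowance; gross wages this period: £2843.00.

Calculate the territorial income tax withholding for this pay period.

£249.42

Territorial Income Tax: taxable = £2843.00 − 1×£280.00 = £2563.00
  £98.00 + 13.02% × (£2563.00 − £1400.00) = £98.00 + 13.02% × £1163.00 = £249.42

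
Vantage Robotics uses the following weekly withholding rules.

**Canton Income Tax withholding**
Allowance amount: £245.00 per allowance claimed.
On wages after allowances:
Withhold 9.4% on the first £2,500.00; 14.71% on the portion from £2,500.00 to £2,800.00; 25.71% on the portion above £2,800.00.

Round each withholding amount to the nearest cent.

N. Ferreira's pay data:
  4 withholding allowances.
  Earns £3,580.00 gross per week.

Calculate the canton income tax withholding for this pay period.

Canton Income Tax: taxable = £3,580.00 − 4×£245.00 = £2,600.00
  £235.00 + 14.71% × (£2,600.00 − £2,500.00) = £235.00 + 14.71% × £100.00 = £249.71

£249.71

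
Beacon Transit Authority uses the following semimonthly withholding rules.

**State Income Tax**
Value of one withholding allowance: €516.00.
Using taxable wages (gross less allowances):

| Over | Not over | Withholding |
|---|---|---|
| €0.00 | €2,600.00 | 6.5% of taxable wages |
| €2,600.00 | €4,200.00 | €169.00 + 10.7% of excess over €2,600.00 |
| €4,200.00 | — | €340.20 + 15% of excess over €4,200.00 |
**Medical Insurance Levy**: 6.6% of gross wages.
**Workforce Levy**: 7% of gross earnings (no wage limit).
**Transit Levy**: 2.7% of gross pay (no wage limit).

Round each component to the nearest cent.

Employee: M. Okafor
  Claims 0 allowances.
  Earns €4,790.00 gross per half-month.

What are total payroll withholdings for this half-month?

State Income Tax: taxable = €4,790.00
  €340.20 + 15% × (€4,790.00 − €4,200.00) = €340.20 + 15% × €590.00 = €428.70
Medical Insurance Levy: 6.6% × €4,790.00 = €316.14
Workforce Levy: 7% × €4,790.00 = €335.30
Transit Levy: 2.7% × €4,790.00 = €129.33
Total: €428.70 + €316.14 + €335.30 + €129.33 = €1,209.47

€1,209.47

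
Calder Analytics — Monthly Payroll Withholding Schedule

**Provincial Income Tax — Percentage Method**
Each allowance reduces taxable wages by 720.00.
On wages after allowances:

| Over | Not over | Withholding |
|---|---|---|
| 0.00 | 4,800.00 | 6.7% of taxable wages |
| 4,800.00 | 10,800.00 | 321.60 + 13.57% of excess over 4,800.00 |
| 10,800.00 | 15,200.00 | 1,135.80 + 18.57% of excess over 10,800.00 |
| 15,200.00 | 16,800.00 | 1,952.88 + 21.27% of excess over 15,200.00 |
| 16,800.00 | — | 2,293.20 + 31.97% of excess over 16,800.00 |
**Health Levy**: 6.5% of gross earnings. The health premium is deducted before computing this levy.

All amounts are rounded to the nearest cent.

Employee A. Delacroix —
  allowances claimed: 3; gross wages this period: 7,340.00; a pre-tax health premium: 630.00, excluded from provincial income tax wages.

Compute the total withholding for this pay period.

741.00

Provincial Income Tax: taxable = 7,340.00 − 630.00 − 3×720.00 = 4,550.00
  6.7% × 4,550.00 = 304.85
Health Levy: 6.5% × 6,710.00 = 436.15
Total: 304.85 + 436.15 = 741.00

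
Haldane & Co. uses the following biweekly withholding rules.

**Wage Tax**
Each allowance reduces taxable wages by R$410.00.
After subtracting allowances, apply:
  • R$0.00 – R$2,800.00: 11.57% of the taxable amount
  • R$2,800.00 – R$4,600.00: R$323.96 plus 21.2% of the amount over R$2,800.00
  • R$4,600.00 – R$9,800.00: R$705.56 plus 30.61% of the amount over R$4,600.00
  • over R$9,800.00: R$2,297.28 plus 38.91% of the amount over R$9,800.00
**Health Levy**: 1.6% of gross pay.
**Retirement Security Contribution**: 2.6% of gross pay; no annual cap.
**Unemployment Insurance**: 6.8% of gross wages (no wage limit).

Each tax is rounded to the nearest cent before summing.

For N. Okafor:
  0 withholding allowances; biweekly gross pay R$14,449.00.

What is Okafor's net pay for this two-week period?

R$8,753.41

Wage Tax: taxable = R$14,449.00
  R$2,297.28 + 38.91% × (R$14,449.00 − R$9,800.00) = R$2,297.28 + 38.91% × R$4,649.00 = R$4,106.21
Health Levy: 1.6% × R$14,449.00 = R$231.18
Retirement Security Contribution: 2.6% × R$14,449.00 = R$375.67
Unemployment Insurance: 6.8% × R$14,449.00 = R$982.53
Total withheld: R$4,106.21 + R$231.18 + R$375.67 + R$982.53 = R$5,695.59
Net pay: R$14,449.00 − R$5,695.59 = R$8,753.41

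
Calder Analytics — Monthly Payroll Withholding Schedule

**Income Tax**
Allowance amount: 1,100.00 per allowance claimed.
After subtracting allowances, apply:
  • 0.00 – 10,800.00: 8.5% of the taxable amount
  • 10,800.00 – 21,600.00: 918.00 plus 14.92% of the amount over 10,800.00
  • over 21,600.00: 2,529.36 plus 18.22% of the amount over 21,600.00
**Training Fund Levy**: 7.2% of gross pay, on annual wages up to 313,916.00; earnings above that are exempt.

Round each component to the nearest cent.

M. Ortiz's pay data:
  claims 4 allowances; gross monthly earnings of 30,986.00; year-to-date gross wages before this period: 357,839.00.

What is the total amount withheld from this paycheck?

3,437.81

Income Tax: taxable = 30,986.00 − 4×1,100.00 = 26,586.00
  2,529.36 + 18.22% × (26,586.00 − 21,600.00) = 2,529.36 + 18.22% × 4,986.00 = 3,437.81
Training Fund Levy: YTD 357,839.00 ≥ cap 313,916.00 → 0.00
Total: 3,437.81 + 0.00 = 3,437.81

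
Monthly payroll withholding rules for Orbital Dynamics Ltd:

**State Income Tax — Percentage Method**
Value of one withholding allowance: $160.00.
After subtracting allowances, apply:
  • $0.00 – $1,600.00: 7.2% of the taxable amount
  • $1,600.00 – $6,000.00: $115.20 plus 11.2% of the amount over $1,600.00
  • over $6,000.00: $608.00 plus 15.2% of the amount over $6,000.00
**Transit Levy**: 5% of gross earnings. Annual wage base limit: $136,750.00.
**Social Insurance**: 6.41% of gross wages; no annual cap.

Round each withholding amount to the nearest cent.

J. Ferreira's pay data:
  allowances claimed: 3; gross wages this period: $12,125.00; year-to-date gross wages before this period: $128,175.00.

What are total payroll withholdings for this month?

State Income Tax: taxable = $12,125.00 − 3×$160.00 = $11,645.00
  $608.00 + 15.2% × ($11,645.00 − $6,000.00) = $608.00 + 15.2% × $5,645.00 = $1,466.04
Transit Levy: cap $136,750.00 − YTD $128,175.00 = $8,575.00 subject; 5% × $8,575.00 = $428.75
Social Insurance: 6.41% × $12,125.00 = $777.21
Total: $1,466.04 + $428.75 + $777.21 = $2,672.00

$2,672.00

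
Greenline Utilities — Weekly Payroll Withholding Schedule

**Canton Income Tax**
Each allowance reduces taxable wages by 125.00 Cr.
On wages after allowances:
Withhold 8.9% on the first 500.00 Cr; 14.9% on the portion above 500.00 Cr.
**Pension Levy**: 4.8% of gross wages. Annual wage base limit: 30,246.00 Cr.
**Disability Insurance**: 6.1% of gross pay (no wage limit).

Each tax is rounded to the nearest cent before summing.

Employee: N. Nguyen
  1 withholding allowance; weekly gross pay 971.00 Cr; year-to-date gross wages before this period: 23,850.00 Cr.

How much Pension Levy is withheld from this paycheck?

Pension Levy: 4.8% × 971.00 Cr = 46.61 Cr

46.61 Cr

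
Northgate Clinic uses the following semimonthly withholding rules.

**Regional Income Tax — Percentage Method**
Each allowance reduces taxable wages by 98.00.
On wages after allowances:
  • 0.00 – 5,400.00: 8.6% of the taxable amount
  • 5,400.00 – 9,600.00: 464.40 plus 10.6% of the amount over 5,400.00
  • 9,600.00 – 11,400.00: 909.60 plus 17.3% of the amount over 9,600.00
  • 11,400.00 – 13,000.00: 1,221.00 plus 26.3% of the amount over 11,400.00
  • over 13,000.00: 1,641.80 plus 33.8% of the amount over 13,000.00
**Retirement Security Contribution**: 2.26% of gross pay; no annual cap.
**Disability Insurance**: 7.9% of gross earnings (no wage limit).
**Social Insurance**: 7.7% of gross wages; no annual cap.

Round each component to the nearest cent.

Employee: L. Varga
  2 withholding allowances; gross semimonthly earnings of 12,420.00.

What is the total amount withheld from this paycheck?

Regional Income Tax: taxable = 12,420.00 − 2×98.00 = 12,224.00
  1,221.00 + 26.3% × (12,224.00 − 11,400.00) = 1,221.00 + 26.3% × 824.00 = 1,437.71
Retirement Security Contribution: 2.26% × 12,420.00 = 280.69
Disability Insurance: 7.9% × 12,420.00 = 981.18
Social Insurance: 7.7% × 12,420.00 = 956.34
Total: 1,437.71 + 280.69 + 981.18 + 956.34 = 3,655.92

3,655.92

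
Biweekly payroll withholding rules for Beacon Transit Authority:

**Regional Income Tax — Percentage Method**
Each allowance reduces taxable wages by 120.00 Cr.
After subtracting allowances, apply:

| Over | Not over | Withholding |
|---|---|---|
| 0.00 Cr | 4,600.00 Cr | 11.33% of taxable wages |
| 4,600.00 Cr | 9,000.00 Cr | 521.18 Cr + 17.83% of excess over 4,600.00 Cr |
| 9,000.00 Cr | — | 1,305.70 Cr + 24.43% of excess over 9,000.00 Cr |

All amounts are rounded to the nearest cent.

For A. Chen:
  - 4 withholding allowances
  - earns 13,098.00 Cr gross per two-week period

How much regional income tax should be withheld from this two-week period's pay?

Regional Income Tax: taxable = 13,098.00 Cr − 4×120.00 Cr = 12,618.00 Cr
  1,305.70 Cr + 24.43% × (12,618.00 Cr − 9,000.00 Cr) = 1,305.70 Cr + 24.43% × 3,618.00 Cr = 2,189.58 Cr

2,189.58 Cr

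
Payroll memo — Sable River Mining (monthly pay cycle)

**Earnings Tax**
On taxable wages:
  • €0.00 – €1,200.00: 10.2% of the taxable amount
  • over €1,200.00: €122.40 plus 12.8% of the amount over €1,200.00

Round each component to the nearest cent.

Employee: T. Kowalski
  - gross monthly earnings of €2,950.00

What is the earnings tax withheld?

Earnings Tax: taxable = €2,950.00
  €122.40 + 12.8% × (€2,950.00 − €1,200.00) = €122.40 + 12.8% × €1,750.00 = €346.40

€346.40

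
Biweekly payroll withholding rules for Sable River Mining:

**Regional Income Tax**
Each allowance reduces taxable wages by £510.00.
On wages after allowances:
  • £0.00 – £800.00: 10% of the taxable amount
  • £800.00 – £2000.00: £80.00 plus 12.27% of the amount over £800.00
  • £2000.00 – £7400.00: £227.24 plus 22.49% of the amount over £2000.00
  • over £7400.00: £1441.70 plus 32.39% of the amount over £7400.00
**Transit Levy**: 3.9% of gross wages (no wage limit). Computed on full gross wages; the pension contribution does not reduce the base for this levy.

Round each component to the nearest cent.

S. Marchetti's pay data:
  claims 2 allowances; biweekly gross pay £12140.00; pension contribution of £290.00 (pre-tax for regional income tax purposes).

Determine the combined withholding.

£3026.14

Regional Income Tax: taxable = £12140.00 − £290.00 − 2×£510.00 = £10830.00
  £1441.70 + 32.39% × (£10830.00 − £7400.00) = £1441.70 + 32.39% × £3430.00 = £2552.68
Transit Levy: 3.9% × £12140.00 = £473.46
Total: £2552.68 + £473.46 = £3026.14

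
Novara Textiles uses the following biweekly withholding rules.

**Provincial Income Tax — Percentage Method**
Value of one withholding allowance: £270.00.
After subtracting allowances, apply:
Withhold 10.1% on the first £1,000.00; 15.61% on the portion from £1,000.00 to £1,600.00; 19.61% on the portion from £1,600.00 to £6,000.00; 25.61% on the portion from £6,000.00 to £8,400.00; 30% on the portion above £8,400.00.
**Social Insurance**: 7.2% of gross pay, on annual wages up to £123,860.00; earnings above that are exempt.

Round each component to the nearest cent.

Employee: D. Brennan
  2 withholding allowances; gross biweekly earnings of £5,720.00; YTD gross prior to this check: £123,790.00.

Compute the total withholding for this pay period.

£901.74

Provincial Income Tax: taxable = £5,720.00 − 2×£270.00 = £5,180.00
  £194.66 + 19.61% × (£5,180.00 − £1,600.00) = £194.66 + 19.61% × £3,580.00 = £896.70
Social Insurance: cap £123,860.00 − YTD £123,790.00 = £70.00 subject; 7.2% × £70.00 = £5.04
Total: £896.70 + £5.04 = £901.74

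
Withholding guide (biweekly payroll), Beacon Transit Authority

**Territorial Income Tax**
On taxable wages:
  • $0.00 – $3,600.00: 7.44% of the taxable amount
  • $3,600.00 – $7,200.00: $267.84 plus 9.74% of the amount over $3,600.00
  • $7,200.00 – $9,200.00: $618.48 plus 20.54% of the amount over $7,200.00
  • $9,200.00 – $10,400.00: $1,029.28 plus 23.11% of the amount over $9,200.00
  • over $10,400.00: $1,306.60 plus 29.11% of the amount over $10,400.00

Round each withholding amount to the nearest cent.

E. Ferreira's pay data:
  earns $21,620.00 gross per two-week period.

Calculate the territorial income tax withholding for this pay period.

$4,572.74

Territorial Income Tax: taxable = $21,620.00
  $1,306.60 + 29.11% × ($21,620.00 − $10,400.00) = $1,306.60 + 29.11% × $11,220.00 = $4,572.74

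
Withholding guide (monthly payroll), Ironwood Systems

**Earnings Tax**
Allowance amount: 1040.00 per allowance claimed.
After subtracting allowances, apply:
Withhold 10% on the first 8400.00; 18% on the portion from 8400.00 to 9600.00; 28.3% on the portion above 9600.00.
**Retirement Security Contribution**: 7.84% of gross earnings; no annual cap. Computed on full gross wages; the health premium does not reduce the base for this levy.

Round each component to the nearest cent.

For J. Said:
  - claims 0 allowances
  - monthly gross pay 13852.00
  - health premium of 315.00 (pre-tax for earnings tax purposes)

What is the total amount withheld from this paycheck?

3256.17

Earnings Tax: taxable = 13852.00 − 315.00 = 13537.00
  1056.00 + 28.3% × (13537.00 − 9600.00) = 1056.00 + 28.3% × 3937.00 = 2170.17
Retirement Security Contribution: 7.84% × 13852.00 = 1086.00
Total: 2170.17 + 1086.00 = 3256.17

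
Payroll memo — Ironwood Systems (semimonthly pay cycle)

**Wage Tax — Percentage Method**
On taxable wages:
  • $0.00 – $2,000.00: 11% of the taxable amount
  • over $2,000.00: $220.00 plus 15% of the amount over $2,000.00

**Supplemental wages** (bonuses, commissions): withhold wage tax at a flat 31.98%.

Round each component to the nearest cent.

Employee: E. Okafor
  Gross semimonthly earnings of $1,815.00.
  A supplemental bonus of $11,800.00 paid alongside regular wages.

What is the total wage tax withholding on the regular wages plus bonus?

Wage Tax: taxable = $1,815.00
  11% × $1,815.00 = $199.65
Supplemental (31.98% flat on bonus): 31.98% × $11,800.00 = $3,773.64
Total wage tax: $199.65 + $3,773.64 = $3,973.29

$3,973.29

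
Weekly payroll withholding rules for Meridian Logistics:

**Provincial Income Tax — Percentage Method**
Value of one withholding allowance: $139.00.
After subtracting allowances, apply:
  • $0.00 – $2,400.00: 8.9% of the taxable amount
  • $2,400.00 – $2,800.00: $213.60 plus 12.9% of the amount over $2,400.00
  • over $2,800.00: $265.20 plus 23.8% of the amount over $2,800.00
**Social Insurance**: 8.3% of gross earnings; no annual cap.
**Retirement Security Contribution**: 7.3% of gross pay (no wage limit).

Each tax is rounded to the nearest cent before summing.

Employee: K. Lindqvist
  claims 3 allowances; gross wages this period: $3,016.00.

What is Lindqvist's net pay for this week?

$2,306.23

Provincial Income Tax: taxable = $3,016.00 − 3×$139.00 = $2,599.00
  $213.60 + 12.9% × ($2,599.00 − $2,400.00) = $213.60 + 12.9% × $199.00 = $239.27
Social Insurance: 8.3% × $3,016.00 = $250.33
Retirement Security Contribution: 7.3% × $3,016.00 = $220.17
Total withheld: $239.27 + $250.33 + $220.17 = $709.77
Net pay: $3,016.00 − $709.77 = $2,306.23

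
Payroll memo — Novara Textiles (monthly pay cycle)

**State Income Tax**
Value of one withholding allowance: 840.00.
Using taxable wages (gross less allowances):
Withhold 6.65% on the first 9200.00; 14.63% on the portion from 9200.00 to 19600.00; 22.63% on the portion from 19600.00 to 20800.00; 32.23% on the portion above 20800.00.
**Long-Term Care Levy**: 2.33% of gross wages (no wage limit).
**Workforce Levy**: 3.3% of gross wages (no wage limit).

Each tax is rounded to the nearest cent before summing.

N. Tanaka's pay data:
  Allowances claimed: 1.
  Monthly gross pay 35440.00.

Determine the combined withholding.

8847.89

State Income Tax: taxable = 35440.00 − 1×840.00 = 34600.00
  2404.88 + 32.23% × (34600.00 − 20800.00) = 2404.88 + 32.23% × 13800.00 = 6852.62
Long-Term Care Levy: 2.33% × 35440.00 = 825.75
Workforce Levy: 3.3% × 35440.00 = 1169.52
Total: 6852.62 + 825.75 + 1169.52 = 8847.89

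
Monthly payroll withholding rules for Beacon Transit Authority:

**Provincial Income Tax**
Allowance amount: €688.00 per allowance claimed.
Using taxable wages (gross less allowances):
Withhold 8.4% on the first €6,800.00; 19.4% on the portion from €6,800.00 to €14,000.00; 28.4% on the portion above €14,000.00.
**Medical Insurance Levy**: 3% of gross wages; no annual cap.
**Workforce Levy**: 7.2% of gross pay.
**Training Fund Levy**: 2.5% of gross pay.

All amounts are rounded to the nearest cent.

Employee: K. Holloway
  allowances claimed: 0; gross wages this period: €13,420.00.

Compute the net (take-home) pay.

€9,860.18

Provincial Income Tax: taxable = €13,420.00
  €571.20 + 19.4% × (€13,420.00 − €6,800.00) = €571.20 + 19.4% × €6,620.00 = €1,855.48
Medical Insurance Levy: 3% × €13,420.00 = €402.60
Workforce Levy: 7.2% × €13,420.00 = €966.24
Training Fund Levy: 2.5% × €13,420.00 = €335.50
Total withheld: €1,855.48 + €402.60 + €966.24 + €335.50 = €3,559.82
Net pay: €13,420.00 − €3,559.82 = €9,860.18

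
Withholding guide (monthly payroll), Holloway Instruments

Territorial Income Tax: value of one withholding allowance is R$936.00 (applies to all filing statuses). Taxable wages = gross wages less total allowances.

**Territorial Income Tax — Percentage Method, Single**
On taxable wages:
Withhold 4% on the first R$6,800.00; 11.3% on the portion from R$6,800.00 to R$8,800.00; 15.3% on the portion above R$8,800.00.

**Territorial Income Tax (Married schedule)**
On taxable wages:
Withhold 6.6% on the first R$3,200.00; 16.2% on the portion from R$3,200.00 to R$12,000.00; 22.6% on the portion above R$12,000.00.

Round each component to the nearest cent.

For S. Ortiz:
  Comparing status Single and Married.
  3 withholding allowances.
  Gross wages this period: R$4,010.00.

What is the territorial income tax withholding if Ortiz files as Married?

Territorial Income Tax (Married): taxable = R$4,010.00 − 3×R$936.00 = R$1,202.00
  6.6% × R$1,202.00 = R$79.33

R$79.33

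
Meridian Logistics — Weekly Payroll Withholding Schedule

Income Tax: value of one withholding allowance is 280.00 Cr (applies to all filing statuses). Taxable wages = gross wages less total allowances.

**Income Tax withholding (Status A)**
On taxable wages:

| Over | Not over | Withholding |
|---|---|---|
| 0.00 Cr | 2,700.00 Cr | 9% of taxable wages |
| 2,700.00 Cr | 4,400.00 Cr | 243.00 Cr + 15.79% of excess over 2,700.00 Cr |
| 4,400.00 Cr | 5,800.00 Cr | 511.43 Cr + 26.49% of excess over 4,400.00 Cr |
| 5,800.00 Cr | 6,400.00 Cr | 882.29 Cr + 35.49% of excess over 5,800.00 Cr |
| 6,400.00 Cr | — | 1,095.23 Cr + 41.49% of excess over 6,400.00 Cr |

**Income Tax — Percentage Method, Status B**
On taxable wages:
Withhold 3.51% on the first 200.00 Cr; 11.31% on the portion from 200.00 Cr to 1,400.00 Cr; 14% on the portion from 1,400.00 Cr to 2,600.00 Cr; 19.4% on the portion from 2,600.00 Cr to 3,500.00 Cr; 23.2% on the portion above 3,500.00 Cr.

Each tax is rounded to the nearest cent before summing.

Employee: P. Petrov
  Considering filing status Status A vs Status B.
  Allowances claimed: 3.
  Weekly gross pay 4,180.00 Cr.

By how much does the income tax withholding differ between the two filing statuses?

110.24 Cr

Income Tax (Status A): taxable = 4,180.00 Cr − 3×280.00 Cr = 3,340.00 Cr
  243.00 Cr + 15.79% × (3,340.00 Cr − 2,700.00 Cr) = 243.00 Cr + 15.79% × 640.00 Cr = 344.06 Cr
Income Tax (Status B): taxable = 4,180.00 Cr − 3×280.00 Cr = 3,340.00 Cr
  310.74 Cr + 19.4% × (3,340.00 Cr − 2,600.00 Cr) = 310.74 Cr + 19.4% × 740.00 Cr = 454.30 Cr
Difference: |344.06 Cr − 454.30 Cr| = 110.24 Cr (higher under Status B)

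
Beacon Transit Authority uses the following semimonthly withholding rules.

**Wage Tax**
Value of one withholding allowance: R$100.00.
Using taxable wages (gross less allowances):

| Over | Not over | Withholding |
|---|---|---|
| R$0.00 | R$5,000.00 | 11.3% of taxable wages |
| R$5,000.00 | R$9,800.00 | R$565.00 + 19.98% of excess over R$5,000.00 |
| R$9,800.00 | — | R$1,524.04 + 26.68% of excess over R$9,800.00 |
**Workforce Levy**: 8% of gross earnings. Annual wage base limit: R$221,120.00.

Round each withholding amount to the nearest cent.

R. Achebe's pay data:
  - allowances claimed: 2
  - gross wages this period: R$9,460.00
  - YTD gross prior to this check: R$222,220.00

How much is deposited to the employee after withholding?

R$8,043.85

Wage Tax: taxable = R$9,460.00 − 2×R$100.00 = R$9,260.00
  R$565.00 + 19.98% × (R$9,260.00 − R$5,000.00) = R$565.00 + 19.98% × R$4,260.00 = R$1,416.15
Workforce Levy: YTD R$222,220.00 ≥ cap R$221,120.00 → R$0.00
Total withheld: R$1,416.15 + R$0.00 = R$1,416.15
Net pay: R$9,460.00 − R$1,416.15 = R$8,043.85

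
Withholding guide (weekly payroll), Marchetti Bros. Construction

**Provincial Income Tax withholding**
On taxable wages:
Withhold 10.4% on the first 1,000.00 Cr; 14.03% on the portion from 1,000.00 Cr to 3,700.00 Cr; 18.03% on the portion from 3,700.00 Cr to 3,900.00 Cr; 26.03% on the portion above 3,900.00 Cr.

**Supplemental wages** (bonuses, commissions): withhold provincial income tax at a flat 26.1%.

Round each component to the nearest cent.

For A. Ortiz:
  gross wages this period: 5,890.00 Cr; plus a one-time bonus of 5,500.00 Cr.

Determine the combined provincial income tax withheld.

Provincial Income Tax: taxable = 5,890.00 Cr
  518.87 Cr + 26.03% × (5,890.00 Cr − 3,900.00 Cr) = 518.87 Cr + 26.03% × 1,990.00 Cr = 1,036.87 Cr
Supplemental (26.1% flat on bonus): 26.1% × 5,500.00 Cr = 1,435.50 Cr
Total provincial income tax: 1,036.87 Cr + 1,435.50 Cr = 2,472.37 Cr

2,472.37 Cr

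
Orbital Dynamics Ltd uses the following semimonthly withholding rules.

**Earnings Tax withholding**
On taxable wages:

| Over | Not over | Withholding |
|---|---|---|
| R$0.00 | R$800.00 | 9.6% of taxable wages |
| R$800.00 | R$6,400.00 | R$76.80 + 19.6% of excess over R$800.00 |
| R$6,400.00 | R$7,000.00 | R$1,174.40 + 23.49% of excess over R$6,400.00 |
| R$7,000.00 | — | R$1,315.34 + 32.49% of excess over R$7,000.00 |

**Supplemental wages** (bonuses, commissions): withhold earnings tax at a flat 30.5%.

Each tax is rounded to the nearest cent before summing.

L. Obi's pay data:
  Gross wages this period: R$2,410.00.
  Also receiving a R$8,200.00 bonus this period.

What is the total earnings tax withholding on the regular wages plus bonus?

R$2,893.36

Earnings Tax: taxable = R$2,410.00
  R$76.80 + 19.6% × (R$2,410.00 − R$800.00) = R$76.80 + 19.6% × R$1,610.00 = R$392.36
Supplemental (30.5% flat on bonus): 30.5% × R$8,200.00 = R$2,501.00
Total earnings tax: R$392.36 + R$2,501.00 = R$2,893.36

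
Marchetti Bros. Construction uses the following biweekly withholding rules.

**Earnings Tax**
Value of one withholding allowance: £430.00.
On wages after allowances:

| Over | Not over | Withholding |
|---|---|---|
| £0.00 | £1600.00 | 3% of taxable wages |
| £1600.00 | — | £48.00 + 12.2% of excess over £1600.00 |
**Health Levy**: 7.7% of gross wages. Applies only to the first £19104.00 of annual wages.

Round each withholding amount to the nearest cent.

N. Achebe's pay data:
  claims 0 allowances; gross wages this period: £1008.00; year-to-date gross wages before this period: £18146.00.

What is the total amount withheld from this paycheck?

Earnings Tax: taxable = £1008.00
  3% × £1008.00 = £30.24
Health Levy: cap £19104.00 − YTD £18146.00 = £958.00 subject; 7.7% × £958.00 = £73.77
Total: £30.24 + £73.77 = £104.01

£104.01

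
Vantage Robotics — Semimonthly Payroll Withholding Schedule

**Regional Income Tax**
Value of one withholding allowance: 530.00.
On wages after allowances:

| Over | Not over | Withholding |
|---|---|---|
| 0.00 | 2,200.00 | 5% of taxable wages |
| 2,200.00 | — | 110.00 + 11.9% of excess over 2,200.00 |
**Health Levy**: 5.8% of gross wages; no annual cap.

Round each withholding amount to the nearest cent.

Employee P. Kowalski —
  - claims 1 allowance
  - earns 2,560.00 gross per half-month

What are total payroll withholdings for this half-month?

Regional Income Tax: taxable = 2,560.00 − 1×530.00 = 2,030.00
  5% × 2,030.00 = 101.50
Health Levy: 5.8% × 2,560.00 = 148.48
Total: 101.50 + 148.48 = 249.98

249.98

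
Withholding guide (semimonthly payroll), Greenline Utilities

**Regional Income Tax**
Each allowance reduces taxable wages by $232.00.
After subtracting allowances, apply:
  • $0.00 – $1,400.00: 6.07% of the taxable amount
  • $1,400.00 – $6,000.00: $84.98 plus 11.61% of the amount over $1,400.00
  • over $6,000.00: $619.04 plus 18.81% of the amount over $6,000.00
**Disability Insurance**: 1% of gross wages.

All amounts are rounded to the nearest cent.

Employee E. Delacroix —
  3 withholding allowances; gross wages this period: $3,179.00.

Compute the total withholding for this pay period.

Regional Income Tax: taxable = $3,179.00 − 3×$232.00 = $2,483.00
  $84.98 + 11.61% × ($2,483.00 − $1,400.00) = $84.98 + 11.61% × $1,083.00 = $210.72
Disability Insurance: 1% × $3,179.00 = $31.79
Total: $210.72 + $31.79 = $242.51

$242.51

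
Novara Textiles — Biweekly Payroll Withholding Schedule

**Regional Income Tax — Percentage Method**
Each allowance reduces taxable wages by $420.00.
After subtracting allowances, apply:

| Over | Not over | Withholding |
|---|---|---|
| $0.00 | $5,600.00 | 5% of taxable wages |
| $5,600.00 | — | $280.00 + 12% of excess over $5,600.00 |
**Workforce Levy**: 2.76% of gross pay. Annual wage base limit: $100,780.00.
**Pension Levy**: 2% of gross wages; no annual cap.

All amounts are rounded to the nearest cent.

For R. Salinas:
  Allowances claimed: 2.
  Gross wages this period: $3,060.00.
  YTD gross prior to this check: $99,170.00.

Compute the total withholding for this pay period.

$216.64

Regional Income Tax: taxable = $3,060.00 − 2×$420.00 = $2,220.00
  5% × $2,220.00 = $111.00
Workforce Levy: cap $100,780.00 − YTD $99,170.00 = $1,610.00 subject; 2.76% × $1,610.00 = $44.44
Pension Levy: 2% × $3,060.00 = $61.20
Total: $111.00 + $44.44 + $61.20 = $216.64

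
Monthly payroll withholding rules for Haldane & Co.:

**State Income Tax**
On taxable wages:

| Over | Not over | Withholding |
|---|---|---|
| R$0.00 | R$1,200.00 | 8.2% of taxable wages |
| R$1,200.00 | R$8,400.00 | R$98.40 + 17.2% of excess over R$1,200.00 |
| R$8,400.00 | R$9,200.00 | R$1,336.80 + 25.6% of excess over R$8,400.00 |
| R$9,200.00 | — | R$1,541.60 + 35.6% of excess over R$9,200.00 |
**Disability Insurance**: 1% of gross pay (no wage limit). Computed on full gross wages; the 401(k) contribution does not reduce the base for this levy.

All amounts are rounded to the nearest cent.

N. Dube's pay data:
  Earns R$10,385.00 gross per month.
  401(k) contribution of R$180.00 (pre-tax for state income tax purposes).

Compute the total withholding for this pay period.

R$2,003.23

State Income Tax: taxable = R$10,385.00 − R$180.00 = R$10,205.00
  R$1,541.60 + 35.6% × (R$10,205.00 − R$9,200.00) = R$1,541.60 + 35.6% × R$1,005.00 = R$1,899.38
Disability Insurance: 1% × R$10,385.00 = R$103.85
Total: R$1,899.38 + R$103.85 = R$2,003.23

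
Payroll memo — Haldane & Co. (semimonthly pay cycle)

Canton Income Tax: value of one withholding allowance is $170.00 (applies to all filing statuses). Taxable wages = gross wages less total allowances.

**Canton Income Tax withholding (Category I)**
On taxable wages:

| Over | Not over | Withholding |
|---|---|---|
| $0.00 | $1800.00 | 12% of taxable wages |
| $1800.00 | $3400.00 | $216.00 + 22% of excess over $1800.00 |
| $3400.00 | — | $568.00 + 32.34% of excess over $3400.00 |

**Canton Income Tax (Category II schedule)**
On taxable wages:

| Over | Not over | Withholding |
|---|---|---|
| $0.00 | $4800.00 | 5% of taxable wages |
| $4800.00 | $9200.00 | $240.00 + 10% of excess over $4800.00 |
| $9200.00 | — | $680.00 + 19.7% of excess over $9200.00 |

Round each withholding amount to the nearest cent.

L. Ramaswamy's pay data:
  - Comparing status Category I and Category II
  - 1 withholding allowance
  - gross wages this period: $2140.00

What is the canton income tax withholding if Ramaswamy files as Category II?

$98.50

Canton Income Tax (Category II): taxable = $2140.00 − 1×$170.00 = $1970.00
  5% × $1970.00 = $98.50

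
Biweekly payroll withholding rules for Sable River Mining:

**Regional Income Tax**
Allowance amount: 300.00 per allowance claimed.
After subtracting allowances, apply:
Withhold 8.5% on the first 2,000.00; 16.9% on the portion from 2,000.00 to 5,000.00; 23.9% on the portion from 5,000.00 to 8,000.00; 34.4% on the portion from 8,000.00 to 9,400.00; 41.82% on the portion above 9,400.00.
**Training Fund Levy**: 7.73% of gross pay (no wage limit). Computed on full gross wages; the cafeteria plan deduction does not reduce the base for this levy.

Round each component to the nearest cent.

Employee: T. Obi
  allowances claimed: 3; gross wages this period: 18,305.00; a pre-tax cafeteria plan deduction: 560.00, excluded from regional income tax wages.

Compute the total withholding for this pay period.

6,404.08

Regional Income Tax: taxable = 18,305.00 − 560.00 − 3×300.00 = 16,845.00
  1,875.60 + 41.82% × (16,845.00 − 9,400.00) = 1,875.60 + 41.82% × 7,445.00 = 4,989.10
Training Fund Levy: 7.73% × 18,305.00 = 1,414.98
Total: 4,989.10 + 1,414.98 = 6,404.08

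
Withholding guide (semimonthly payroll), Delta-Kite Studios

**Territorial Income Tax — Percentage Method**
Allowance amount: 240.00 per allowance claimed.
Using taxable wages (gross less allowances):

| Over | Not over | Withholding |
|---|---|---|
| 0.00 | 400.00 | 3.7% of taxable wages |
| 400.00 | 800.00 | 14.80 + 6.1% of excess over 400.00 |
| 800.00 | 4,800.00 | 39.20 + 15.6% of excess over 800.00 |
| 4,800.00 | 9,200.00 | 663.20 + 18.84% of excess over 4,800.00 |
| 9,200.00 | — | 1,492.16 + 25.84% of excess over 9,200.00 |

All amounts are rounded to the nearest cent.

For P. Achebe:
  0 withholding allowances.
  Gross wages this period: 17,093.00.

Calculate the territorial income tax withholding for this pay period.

Territorial Income Tax: taxable = 17,093.00
  1,492.16 + 25.84% × (17,093.00 − 9,200.00) = 1,492.16 + 25.84% × 7,893.00 = 3,531.71

3,531.71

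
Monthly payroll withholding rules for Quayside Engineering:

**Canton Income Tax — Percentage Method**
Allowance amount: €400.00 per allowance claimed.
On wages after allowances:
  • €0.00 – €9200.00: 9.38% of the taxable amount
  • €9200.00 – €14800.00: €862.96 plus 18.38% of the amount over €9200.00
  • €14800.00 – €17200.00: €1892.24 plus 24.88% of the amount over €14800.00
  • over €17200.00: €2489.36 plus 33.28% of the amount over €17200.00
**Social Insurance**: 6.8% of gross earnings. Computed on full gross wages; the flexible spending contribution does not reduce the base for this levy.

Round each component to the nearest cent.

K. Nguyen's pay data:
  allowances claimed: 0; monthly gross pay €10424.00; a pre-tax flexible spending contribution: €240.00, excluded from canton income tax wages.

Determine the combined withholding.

€1752.65

Canton Income Tax: taxable = €10424.00 − €240.00 = €10184.00
  €862.96 + 18.38% × (€10184.00 − €9200.00) = €862.96 + 18.38% × €984.00 = €1043.82
Social Insurance: 6.8% × €10424.00 = €708.83
Total: €1043.82 + €708.83 = €1752.65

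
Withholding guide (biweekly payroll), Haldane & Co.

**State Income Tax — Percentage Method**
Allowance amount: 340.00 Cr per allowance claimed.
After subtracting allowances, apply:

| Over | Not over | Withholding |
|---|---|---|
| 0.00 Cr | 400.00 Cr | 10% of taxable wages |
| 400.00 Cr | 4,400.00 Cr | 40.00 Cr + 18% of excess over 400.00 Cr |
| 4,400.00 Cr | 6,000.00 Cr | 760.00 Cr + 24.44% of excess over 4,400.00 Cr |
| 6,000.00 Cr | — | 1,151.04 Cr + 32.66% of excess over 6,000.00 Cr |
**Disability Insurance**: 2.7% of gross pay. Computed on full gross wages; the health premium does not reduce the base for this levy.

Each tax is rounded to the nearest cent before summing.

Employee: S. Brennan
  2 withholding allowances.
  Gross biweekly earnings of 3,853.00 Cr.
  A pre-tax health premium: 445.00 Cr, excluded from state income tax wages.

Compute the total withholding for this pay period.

State Income Tax: taxable = 3,853.00 Cr − 445.00 Cr − 2×340.00 Cr = 2,728.00 Cr
  40.00 Cr + 18% × (2,728.00 Cr − 400.00 Cr) = 40.00 Cr + 18% × 2,328.00 Cr = 459.04 Cr
Disability Insurance: 2.7% × 3,853.00 Cr = 104.03 Cr
Total: 459.04 Cr + 104.03 Cr = 563.07 Cr

563.07 Cr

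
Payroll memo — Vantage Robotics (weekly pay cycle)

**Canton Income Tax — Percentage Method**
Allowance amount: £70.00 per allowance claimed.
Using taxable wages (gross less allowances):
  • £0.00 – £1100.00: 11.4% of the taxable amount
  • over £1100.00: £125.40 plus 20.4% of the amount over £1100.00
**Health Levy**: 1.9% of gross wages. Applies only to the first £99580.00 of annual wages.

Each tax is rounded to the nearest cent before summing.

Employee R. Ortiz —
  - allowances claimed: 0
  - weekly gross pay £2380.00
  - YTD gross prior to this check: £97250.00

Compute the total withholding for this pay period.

£430.79

Canton Income Tax: taxable = £2380.00
  £125.40 + 20.4% × (£2380.00 − £1100.00) = £125.40 + 20.4% × £1280.00 = £386.52
Health Levy: cap £99580.00 − YTD £97250.00 = £2330.00 subject; 1.9% × £2330.00 = £44.27
Total: £386.52 + £44.27 = £430.79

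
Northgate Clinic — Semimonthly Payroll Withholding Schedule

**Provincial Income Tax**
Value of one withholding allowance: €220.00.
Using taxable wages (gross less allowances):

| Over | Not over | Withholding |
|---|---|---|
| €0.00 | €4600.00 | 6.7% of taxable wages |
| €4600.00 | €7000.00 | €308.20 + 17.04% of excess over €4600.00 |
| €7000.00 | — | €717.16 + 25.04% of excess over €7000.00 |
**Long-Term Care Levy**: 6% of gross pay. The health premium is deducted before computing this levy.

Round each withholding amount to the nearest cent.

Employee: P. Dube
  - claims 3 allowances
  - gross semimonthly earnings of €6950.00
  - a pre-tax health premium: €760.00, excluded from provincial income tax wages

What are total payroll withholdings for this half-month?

Provincial Income Tax: taxable = €6950.00 − €760.00 − 3×€220.00 = €5530.00
  €308.20 + 17.04% × (€5530.00 − €4600.00) = €308.20 + 17.04% × €930.00 = €466.67
Long-Term Care Levy: 6% × €6190.00 = €371.40
Total: €466.67 + €371.40 = €838.07

€838.07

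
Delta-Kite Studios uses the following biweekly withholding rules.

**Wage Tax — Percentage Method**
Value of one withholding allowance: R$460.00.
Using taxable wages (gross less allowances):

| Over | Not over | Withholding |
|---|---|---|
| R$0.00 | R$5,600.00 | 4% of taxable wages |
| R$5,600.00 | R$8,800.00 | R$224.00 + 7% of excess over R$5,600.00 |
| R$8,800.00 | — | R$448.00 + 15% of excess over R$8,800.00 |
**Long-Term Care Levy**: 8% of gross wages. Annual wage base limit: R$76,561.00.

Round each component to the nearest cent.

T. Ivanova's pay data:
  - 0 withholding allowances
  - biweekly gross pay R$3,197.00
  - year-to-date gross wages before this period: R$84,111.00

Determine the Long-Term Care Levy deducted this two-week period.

R$0.00

Long-Term Care Levy: YTD R$84,111.00 ≥ cap R$76,561.00 → R$0.00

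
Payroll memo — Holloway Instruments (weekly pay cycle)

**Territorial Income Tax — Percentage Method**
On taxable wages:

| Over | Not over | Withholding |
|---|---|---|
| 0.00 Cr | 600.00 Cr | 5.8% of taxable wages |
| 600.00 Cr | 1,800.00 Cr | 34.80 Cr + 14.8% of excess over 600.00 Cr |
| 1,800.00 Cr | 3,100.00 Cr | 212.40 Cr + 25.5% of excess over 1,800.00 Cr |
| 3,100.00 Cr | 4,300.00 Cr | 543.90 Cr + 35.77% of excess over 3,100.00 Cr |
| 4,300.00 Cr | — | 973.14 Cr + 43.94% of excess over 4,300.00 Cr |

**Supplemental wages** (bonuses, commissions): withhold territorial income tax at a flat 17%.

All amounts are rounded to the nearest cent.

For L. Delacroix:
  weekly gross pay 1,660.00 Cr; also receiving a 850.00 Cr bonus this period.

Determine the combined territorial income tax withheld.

Territorial Income Tax: taxable = 1,660.00 Cr
  34.80 Cr + 14.8% × (1,660.00 Cr − 600.00 Cr) = 34.80 Cr + 14.8% × 1,060.00 Cr = 191.68 Cr
Supplemental (17% flat on bonus): 17% × 850.00 Cr = 144.50 Cr
Total territorial income tax: 191.68 Cr + 144.50 Cr = 336.18 Cr

336.18 Cr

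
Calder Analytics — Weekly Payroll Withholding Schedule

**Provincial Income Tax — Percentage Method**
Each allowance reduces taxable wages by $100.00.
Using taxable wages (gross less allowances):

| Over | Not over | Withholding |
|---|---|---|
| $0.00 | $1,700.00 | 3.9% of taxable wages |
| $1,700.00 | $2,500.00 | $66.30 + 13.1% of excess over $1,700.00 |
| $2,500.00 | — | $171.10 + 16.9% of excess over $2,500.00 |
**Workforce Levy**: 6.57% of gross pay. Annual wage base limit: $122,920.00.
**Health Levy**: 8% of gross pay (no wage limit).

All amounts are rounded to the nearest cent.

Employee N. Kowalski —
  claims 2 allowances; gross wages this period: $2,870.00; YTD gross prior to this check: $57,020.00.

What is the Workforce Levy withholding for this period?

$188.56

Workforce Levy: 6.57% × $2,870.00 = $188.56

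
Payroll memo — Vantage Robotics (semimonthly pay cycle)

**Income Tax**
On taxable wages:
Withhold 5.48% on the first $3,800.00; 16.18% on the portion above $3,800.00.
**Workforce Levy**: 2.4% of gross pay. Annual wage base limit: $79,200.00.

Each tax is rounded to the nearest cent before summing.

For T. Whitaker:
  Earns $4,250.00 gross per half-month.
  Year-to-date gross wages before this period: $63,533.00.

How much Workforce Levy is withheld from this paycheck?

Workforce Levy: 2.4% × $4,250.00 = $102.00

$102.00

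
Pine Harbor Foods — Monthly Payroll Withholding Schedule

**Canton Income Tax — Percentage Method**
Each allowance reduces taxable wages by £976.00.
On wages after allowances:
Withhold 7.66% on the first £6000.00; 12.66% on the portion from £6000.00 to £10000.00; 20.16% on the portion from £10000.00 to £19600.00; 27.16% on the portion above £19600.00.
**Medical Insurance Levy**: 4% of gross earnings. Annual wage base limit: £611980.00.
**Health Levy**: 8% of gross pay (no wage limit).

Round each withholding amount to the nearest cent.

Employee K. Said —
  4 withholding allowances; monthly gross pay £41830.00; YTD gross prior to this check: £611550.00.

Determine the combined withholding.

Canton Income Tax: taxable = £41830.00 − 4×£976.00 = £37926.00
  £2901.36 + 27.16% × (£37926.00 − £19600.00) = £2901.36 + 27.16% × £18326.00 = £7878.70
Medical Insurance Levy: cap £611980.00 − YTD £611550.00 = £430.00 subject; 4% × £430.00 = £17.20
Health Levy: 8% × £41830.00 = £3346.40
Total: £7878.70 + £17.20 + £3346.40 = £11242.30

£11242.30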